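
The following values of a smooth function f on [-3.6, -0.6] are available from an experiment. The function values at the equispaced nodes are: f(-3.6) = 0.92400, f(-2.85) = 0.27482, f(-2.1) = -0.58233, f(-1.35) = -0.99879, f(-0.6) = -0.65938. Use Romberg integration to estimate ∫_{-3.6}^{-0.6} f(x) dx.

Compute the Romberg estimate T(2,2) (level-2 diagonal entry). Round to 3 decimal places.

-0.943

T(0,0) (trapezoid, 1 panel, h=3.0000): 0.39693
T(1,0) (trapezoid, 2 panels, h=1.5000): -0.67503
T(2,0) (trapezoid, 4 panels, h=0.7500): -0.88049
T(1,1) = -0.67503 + (-0.67503 − 0.39693)/3 = -1.03235
T(2,1) = -0.88049 + (-0.88049 − (-0.67503))/3 = -0.94898
T(2,2) = -0.94898 + (-0.94898 − (-1.03235))/15 = -0.94342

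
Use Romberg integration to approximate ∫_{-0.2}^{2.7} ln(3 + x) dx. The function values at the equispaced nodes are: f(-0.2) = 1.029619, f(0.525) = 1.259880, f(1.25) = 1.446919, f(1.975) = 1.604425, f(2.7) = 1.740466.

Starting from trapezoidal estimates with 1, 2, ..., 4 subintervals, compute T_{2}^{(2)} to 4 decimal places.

T_{0}^{(0)} (trapezoid, 1 panel, h=2.9000): 4.016623
T_{1}^{(0)} (trapezoid, 2 panels, h=1.4500): 4.106344
T_{2}^{(0)} (trapezoid, 4 panels, h=0.7250): 4.129793
T_{1}^{(1)} = 4.106344 + (4.106344 − 4.016623)/3 = 4.136251
T_{2}^{(1)} = 4.129793 + (4.129793 − 4.106344)/3 = 4.137609
T_{2}^{(2)} = 4.137609 + (4.137609 − 4.136251)/15 = 4.137700

4.1377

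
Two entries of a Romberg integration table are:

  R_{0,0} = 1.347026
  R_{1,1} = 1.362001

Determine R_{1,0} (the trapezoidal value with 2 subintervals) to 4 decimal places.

From R_{1,1} = (4·R_{1,0} − R_{0,0})/3, solve for R_{1,0}:
4·R_{1,0} = 3·1.362001 + 1.347026 = 5.433029
R_{1,0} = 1.358257

1.3583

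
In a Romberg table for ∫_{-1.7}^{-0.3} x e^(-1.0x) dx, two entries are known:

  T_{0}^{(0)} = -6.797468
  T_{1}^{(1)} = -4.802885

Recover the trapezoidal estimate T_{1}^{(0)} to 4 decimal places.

From T_{1}^{(1)} = (4·T_{1}^{(0)} − T_{0}^{(0)})/3, solve for T_{1}^{(0)}:
4·T_{1}^{(0)} = 3·(-4.802885) + (-6.797468) = -21.206123
T_{1}^{(0)} = -5.301531

-5.3015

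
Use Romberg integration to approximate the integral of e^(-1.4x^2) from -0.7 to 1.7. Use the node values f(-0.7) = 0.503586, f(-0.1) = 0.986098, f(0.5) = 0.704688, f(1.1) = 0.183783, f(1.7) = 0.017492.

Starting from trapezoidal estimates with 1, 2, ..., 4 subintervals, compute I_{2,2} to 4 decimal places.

1.3211

I_{0,0} (trapezoid, 1 panel, h=2.4000): 0.625294
I_{1,0} (trapezoid, 2 panels, h=1.2000): 1.158272
I_{2,0} (trapezoid, 4 panels, h=0.6000): 1.281065
I_{1,1} = 1.158272 + (1.158272 − 0.625294)/3 = 1.335931
I_{2,1} = 1.281065 + (1.281065 − 1.158272)/3 = 1.321996
I_{2,2} = 1.321996 + (1.321996 − 1.335931)/15 = 1.321067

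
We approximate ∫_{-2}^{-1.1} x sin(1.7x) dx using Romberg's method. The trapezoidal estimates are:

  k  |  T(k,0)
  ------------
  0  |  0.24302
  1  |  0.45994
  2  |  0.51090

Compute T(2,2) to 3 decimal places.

Richardson extrapolation on the trapezoidal column (denominator 4−1=3):
T(1,1) = 0.45994 + (0.45994 − 0.24302)/3 = 0.53225
T(2,1) = (4·0.51090 − 0.45994) / 3 = 0.52789
T(2,2) = (16·0.52789 − 0.53225) / 15 = 0.52760
(Column j=1 coincides with Simpson's rule on the same nodes.)

0.528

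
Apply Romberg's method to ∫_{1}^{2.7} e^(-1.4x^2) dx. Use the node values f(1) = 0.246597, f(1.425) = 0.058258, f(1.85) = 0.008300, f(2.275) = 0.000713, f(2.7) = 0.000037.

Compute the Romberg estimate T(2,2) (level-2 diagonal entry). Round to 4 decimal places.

T(0,0) (trapezoid, 1 panel, h=1.7000): 0.209639
T(1,0) (trapezoid, 2 panels, h=0.8500): 0.111874
T(2,0) (trapezoid, 4 panels, h=0.4250): 0.081000
T(1,1) = 0.111874 + (0.111874 − 0.209639)/3 = 0.079286
T(2,1) = 0.081000 + (0.081000 − 0.111874)/3 = 0.070709
T(2,2) = 0.070709 + (0.070709 − 0.079286)/15 = 0.070137

0.0701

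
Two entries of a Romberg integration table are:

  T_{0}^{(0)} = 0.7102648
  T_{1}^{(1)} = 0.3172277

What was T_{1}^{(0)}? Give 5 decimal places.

0.41549

From T_{1}^{(1)} = (4·T_{1}^{(0)} − T_{0}^{(0)})/3, solve for T_{1}^{(0)}:
4·T_{1}^{(0)} = 3·0.3172277 + 0.7102648 = 1.6619479
T_{1}^{(0)} = 0.4154870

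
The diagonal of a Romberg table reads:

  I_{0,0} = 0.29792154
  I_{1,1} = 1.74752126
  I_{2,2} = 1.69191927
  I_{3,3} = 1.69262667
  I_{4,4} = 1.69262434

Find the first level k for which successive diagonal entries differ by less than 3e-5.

k = 4

|I_{1,1} − I_{0,0}| = 1.44959972 ≥ 3e-5
|I_{2,2} − I_{1,1}| = 0.05560199 ≥ 3e-5
|I_{3,3} − I_{2,2}| = 0.00070740 ≥ 3e-5
|I_{4,4} − I_{3,3}| = 0.00000233 < 3e-5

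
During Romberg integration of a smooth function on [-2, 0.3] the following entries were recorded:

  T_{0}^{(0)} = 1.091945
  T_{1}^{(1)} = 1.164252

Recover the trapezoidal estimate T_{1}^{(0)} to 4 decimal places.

1.1462

From T_{1}^{(1)} = (4·T_{1}^{(0)} − T_{0}^{(0)})/3, solve for T_{1}^{(0)}:
4·T_{1}^{(0)} = 3·1.164252 + 1.091945 = 4.584701
T_{1}^{(0)} = 1.146175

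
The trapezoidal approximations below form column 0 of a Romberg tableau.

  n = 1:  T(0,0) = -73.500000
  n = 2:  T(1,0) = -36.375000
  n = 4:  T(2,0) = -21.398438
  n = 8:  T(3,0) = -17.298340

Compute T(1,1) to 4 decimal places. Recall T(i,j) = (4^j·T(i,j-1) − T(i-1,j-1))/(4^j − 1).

Richardson extrapolation on the trapezoidal column (denominator 4−1=3):
T(1,1) = -36.375000 + (-36.375000 − (-73.500000))/3 = -24.000000

-24.0000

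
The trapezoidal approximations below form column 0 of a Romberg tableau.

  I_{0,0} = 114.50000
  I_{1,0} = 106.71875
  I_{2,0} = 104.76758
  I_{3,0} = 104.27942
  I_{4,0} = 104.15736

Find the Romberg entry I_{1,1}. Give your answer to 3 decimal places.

104.125

Richardson extrapolation on the trapezoidal column (denominator 4−1=3):
I_{1,1} = (4·106.71875 − 114.50000) / 3 = 104.12500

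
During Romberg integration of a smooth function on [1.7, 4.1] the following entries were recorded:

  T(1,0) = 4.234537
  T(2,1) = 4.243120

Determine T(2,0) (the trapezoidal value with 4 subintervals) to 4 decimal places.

From T(2,1) = (4·T(2,0) − T(1,0))/3, solve for T(2,0):
4·T(2,0) = 3·4.243120 + 4.234537 = 16.963897
T(2,0) = 4.240974

4.2410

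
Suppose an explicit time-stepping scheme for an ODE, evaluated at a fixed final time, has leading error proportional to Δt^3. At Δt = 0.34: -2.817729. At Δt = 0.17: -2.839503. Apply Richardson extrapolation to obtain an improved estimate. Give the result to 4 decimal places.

Extrapolated value = (8·A(Δt/2) − A(Δt)) / (8 − 1)
= (8·(-2.839503) − (-2.817729)) / 7
= -19.898295 / 7 = -2.842614

-2.8426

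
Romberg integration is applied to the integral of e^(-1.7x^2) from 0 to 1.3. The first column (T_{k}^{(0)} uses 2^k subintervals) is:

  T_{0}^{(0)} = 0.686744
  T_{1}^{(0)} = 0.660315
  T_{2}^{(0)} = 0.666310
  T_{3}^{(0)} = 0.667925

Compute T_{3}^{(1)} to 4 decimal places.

0.6685

T_{3}^{(1)} = 0.667925 + (0.667925 − 0.666310)/3 = 0.668463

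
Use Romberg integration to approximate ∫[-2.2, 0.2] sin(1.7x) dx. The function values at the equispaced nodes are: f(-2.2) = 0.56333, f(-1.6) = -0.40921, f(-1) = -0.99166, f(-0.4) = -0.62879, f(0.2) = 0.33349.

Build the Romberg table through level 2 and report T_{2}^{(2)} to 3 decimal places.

T_{0}^{(0)} (trapezoid, 1 panel, h=2.4000): 1.07618
T_{1}^{(0)} (trapezoid, 2 panels, h=1.2000): -0.65190
T_{2}^{(0)} (trapezoid, 4 panels, h=0.6000): -0.94875
T_{1}^{(1)} = -0.65190 + (-0.65190 − 1.07618)/3 = -1.22793
T_{2}^{(1)} = -0.94875 + (-0.94875 − (-0.65190))/3 = -1.04770
T_{2}^{(2)} = -1.04770 + (-1.04770 − (-1.22793))/15 = -1.03568

-1.036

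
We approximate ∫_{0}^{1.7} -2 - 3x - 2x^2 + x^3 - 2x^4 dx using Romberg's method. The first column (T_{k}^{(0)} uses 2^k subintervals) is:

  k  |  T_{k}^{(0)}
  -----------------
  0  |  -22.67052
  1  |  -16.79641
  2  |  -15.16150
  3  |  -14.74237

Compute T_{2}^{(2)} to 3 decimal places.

-14.602

T_{1}^{(1)} = -16.79641 + (-16.79641 − (-22.67052))/3 = -14.83837
T_{2}^{(1)} = (4·(-15.16150) − (-16.79641)) / 3 = -14.61653
T_{2}^{(2)} = -14.61653 + (-14.61653 − (-14.83837))/15 = -14.60174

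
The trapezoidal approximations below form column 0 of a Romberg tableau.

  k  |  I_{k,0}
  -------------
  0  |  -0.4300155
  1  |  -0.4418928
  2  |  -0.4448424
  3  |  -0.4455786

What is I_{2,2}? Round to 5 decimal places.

I_{1,1} = -0.4418928 + (-0.4418928 − (-0.4300155))/3 = -0.4458519
I_{2,1} = (4·(-0.4448424) − (-0.4418928)) / 3 = -0.4458256
I_{2,2} = (16·(-0.4458256) − (-0.4458519)) / 15 = -0.4458238

-0.44582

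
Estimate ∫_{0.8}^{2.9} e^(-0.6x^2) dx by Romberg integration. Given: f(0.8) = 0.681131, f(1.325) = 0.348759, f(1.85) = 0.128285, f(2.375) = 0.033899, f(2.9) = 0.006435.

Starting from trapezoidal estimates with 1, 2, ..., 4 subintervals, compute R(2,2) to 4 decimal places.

R(0,0) (trapezoid, 1 panel, h=2.1000): 0.721944
R(1,0) (trapezoid, 2 panels, h=1.0500): 0.495671
R(2,0) (trapezoid, 4 panels, h=0.5250): 0.448731
R(1,1) = 0.495671 + (0.495671 − 0.721944)/3 = 0.420247
R(2,1) = 0.448731 + (0.448731 − 0.495671)/3 = 0.433084
R(2,2) = 0.433084 + (0.433084 − 0.420247)/15 = 0.433940

0.4339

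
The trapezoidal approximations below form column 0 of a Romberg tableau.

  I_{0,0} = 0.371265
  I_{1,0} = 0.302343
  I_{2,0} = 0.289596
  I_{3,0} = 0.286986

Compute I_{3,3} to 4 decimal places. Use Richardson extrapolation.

I_{1,1} = (4·0.302343 − 0.371265) / 3 = 0.279369
I_{2,1} = 0.289596 + (0.289596 − 0.302343)/3 = 0.285347
I_{3,1} = (4·0.286986 − 0.289596) / 3 = 0.286116
I_{2,2} = 0.285347 + (0.285347 − 0.279369)/15 = 0.285746
I_{3,2} = (16·0.286116 − 0.285347) / 15 = 0.286167
I_{3,3} = 0.286167 + (0.286167 − 0.285746)/63 = 0.286174

0.2862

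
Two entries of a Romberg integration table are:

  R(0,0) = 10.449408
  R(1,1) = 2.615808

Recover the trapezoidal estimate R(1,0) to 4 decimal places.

4.5742

From R(1,1) = (4·R(1,0) − R(0,0))/3, solve for R(1,0):
4·R(1,0) = 3·2.615808 + 10.449408 = 18.296832
R(1,0) = 4.574208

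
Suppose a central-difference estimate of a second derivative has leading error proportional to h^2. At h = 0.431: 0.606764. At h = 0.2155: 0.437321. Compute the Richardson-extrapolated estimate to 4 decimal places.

Extrapolated value = (4·A(h/2) − A(h)) / (4 − 1)
= (4·0.437321 − 0.606764) / 3
= 1.142520 / 3 = 0.380840

0.3808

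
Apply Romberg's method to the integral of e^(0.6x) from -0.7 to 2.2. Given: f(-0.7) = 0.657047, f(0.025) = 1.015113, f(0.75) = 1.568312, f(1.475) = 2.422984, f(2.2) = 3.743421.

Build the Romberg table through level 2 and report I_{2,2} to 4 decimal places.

5.1440

I_{0,0} (trapezoid, 1 panel, h=2.9000): 6.380679
I_{1,0} (trapezoid, 2 panels, h=1.4500): 5.464392
I_{2,0} (trapezoid, 4 panels, h=0.7250): 5.224816
I_{1,1} = 5.464392 + (5.464392 − 6.380679)/3 = 5.158963
I_{2,1} = 5.224816 + (5.224816 − 5.464392)/3 = 5.144957
I_{2,2} = 5.144957 + (5.144957 − 5.158963)/15 = 5.144023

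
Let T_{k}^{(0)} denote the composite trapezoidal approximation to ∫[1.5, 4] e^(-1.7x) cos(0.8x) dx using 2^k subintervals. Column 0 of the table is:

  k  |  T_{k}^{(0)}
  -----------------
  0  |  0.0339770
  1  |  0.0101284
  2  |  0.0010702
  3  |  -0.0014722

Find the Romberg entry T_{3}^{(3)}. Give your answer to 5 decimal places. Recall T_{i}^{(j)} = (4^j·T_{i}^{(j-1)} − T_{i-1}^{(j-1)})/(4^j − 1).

Richardson extrapolation on the trapezoidal column (denominator 4−1=3):
T_{1}^{(1)} = (4·0.0101284 − 0.0339770) / 3 = 0.0021789
T_{2}^{(1)} = (4·0.0010702 − 0.0101284) / 3 = -0.0019492
T_{3}^{(1)} = -0.0014722 + (-0.0014722 − 0.0010702)/3 = -0.0023197
T_{2}^{(2)} = (16·(-0.0019492) − 0.0021789) / 15 = -0.0022244
T_{3}^{(2)} = (16·(-0.0023197) − (-0.0019492)) / 15 = -0.0023444
T_{3}^{(3)} = -0.0023444 + (-0.0023444 − (-0.0022244))/63 = -0.0023463
(Column j=1 coincides with Simpson's rule on the same nodes.)

-0.00235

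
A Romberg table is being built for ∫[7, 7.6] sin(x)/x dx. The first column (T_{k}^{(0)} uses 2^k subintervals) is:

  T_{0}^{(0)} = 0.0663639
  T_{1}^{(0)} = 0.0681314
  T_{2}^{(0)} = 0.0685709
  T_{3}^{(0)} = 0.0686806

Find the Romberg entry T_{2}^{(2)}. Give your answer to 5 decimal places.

T_{1}^{(1)} = 0.0681314 + (0.0681314 − 0.0663639)/3 = 0.0687206
T_{2}^{(1)} = (4·0.0685709 − 0.0681314) / 3 = 0.0687174
T_{2}^{(2)} = 0.0687174 + (0.0687174 − 0.0687206)/15 = 0.0687172
(Column j=1 coincides with Simpson's rule on the same nodes.)

0.06872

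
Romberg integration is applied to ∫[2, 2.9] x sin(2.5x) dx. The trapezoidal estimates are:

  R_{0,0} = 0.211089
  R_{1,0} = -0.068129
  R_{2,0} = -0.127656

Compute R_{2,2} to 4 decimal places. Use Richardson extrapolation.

Richardson extrapolation on the trapezoidal column (denominator 4−1=3):
R_{1,1} = -0.068129 + (-0.068129 − 0.211089)/3 = -0.161202
R_{2,1} = -0.127656 + (-0.127656 − (-0.068129))/3 = -0.147498
R_{2,2} = -0.147498 + (-0.147498 − (-0.161202))/15 = -0.146584

-0.1466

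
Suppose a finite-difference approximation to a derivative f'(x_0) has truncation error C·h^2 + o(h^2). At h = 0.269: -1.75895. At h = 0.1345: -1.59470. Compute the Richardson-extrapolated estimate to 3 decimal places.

Extrapolated value = (4·A(h/2) − A(h)) / (4 − 1)
= (4·(-1.59470) − (-1.75895)) / 3
= -4.61985 / 3 = -1.53995

-1.540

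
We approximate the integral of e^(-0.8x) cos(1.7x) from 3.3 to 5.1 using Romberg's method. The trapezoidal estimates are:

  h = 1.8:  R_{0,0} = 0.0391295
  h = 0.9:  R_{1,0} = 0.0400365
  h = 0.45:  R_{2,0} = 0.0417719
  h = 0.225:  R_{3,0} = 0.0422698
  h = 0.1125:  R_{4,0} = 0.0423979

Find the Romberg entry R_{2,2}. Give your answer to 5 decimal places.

0.04248

Richardson extrapolation on the trapezoidal column (denominator 4−1=3):
R_{1,1} = (4·0.0400365 − 0.0391295) / 3 = 0.0403388
R_{2,1} = 0.0417719 + (0.0417719 − 0.0400365)/3 = 0.0423504
R_{2,2} = 0.0423504 + (0.0423504 − 0.0403388)/15 = 0.0424845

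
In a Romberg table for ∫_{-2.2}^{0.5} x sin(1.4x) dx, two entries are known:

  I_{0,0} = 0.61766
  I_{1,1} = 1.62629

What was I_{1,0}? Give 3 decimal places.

1.374

From I_{1,1} = (4·I_{1,0} − I_{0,0})/3, solve for I_{1,0}:
4·I_{1,0} = 3·1.62629 + 0.61766 = 5.49653
I_{1,0} = 1.37413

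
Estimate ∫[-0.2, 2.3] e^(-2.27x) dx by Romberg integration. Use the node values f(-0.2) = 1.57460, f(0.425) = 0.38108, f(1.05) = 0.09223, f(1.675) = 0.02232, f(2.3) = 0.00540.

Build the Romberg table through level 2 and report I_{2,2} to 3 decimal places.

0.697

I_{0,0} (trapezoid, 1 panel, h=2.5000): 1.97500
I_{1,0} (trapezoid, 2 panels, h=1.2500): 1.10279
I_{2,0} (trapezoid, 4 panels, h=0.6250): 0.80352
I_{1,1} = 1.10279 + (1.10279 − 1.97500)/3 = 0.81205
I_{2,1} = 0.80352 + (0.80352 − 1.10279)/3 = 0.70376
I_{2,2} = 0.70376 + (0.70376 − 0.81205)/15 = 0.69654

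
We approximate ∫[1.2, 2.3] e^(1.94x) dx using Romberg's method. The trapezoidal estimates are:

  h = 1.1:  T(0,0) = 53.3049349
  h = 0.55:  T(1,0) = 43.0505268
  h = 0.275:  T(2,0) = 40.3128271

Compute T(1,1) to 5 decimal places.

T(1,1) = 43.0505268 + (43.0505268 − 53.3049349)/3 = 39.6323908

39.63239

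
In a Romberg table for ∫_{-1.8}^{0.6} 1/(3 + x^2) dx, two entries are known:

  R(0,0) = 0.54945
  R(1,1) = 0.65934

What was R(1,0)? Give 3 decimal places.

0.632

From R(1,1) = (4·R(1,0) − R(0,0))/3, solve for R(1,0):
4·R(1,0) = 3·0.65934 + 0.54945 = 2.52747
R(1,0) = 0.63187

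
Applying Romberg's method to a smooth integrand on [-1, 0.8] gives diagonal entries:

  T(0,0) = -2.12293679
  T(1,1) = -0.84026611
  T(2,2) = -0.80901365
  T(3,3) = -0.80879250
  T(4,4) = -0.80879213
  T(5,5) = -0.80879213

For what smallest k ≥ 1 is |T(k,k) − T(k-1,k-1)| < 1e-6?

k = 4

|T(1,1) − T(0,0)| = 1.28267068 ≥ 1e-6
|T(2,2) − T(1,1)| = 0.03125246 ≥ 1e-6
|T(3,3) − T(2,2)| = 0.00022115 ≥ 1e-6
|T(4,4) − T(3,3)| = 0.00000037 < 1e-6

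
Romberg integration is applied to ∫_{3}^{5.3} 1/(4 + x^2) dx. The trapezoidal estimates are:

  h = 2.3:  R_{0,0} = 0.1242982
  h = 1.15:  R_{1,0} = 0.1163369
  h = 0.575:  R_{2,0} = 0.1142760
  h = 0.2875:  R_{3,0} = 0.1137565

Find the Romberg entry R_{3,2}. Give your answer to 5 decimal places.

0.11358

Richardson extrapolation on the trapezoidal column (denominator 4−1=3):
R_{2,1} = (4·0.1142760 − 0.1163369) / 3 = 0.1135890
R_{3,1} = 0.1137565 + (0.1137565 − 0.1142760)/3 = 0.1135833
R_{3,2} = 0.1135833 + (0.1135833 − 0.1135890)/15 = 0.1135829
(Column j=1 coincides with Simpson's rule on the same nodes.)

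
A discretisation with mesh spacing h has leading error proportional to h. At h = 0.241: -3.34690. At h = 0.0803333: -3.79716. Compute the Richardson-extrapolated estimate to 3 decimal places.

-4.022

The leading error scales as h; refining by a factor of 3 reduces it by 3^1 = 3.
Extrapolated value = (3·A(h/3) − A(h)) / (3 − 1)
= (3·(-3.79716) − (-3.34690)) / 2
= -8.04458 / 2 = -4.02229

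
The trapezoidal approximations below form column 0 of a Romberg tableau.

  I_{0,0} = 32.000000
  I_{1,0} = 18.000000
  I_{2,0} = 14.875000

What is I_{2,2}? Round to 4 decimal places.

13.8667

Richardson extrapolation on the trapezoidal column (denominator 4−1=3):
I_{1,1} = 18.000000 + (18.000000 − 32.000000)/3 = 13.333333
I_{2,1} = (4·14.875000 − 18.000000) / 3 = 13.833333
I_{2,2} = 13.833333 + (13.833333 − 13.333333)/15 = 13.866666
(Column j=1 coincides with Simpson's rule on the same nodes.)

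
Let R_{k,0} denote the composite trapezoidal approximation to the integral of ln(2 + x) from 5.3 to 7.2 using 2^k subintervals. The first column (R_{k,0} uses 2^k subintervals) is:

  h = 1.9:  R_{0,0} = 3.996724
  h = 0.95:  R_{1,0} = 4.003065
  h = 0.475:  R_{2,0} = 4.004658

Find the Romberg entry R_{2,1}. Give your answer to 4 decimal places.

4.0052

Richardson extrapolation on the trapezoidal column (denominator 4−1=3):
R_{2,1} = (4·4.004658 − 4.003065) / 3 = 4.005189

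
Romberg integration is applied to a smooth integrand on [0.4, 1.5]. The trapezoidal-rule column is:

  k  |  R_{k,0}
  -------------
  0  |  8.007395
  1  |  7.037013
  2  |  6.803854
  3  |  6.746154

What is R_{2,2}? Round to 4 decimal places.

Richardson extrapolation on the trapezoidal column (denominator 4−1=3):
R_{1,1} = (4·7.037013 − 8.007395) / 3 = 6.713552
R_{2,1} = (4·6.803854 − 7.037013) / 3 = 6.726134
R_{2,2} = (16·6.726134 − 6.713552) / 15 = 6.726973
(Column j=1 coincides with Simpson's rule on the same nodes.)

6.7270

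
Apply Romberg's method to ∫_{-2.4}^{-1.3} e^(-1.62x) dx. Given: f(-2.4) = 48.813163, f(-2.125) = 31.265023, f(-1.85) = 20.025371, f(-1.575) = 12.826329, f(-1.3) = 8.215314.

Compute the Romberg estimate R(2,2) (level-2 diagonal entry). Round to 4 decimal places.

25.0608

R(0,0) (trapezoid, 1 panel, h=1.1000): 31.365662
R(1,0) (trapezoid, 2 panels, h=0.5500): 26.696785
R(2,0) (trapezoid, 4 panels, h=0.2750): 25.473514
R(1,1) = 26.696785 + (26.696785 − 31.365662)/3 = 25.140493
R(2,1) = 25.473514 + (25.473514 − 26.696785)/3 = 25.065757
R(2,2) = 25.065757 + (25.065757 − 25.140493)/15 = 25.060775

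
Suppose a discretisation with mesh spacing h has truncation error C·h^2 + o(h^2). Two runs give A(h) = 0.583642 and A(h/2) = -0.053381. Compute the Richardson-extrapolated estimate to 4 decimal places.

Extrapolated value = (4·A(h/2) − A(h)) / (4 − 1)
= (4·(-0.053381) − 0.583642) / 3
= -0.797166 / 3 = -0.265722

-0.2657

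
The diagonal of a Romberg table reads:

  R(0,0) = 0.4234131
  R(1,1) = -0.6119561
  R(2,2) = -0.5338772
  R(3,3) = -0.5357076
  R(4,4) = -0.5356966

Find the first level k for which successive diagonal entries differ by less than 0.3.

|R(1,1) − R(0,0)| = 1.0353692 ≥ 0.3
|R(2,2) − R(1,1)| = 0.0780789 < 0.3

k = 2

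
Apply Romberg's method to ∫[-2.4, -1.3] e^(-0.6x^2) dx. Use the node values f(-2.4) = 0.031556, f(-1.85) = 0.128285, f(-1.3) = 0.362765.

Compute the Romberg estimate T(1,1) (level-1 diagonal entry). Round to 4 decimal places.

T(0,0) (trapezoid, 1 panel, h=1.1000): 0.216877
T(1,0) (trapezoid, 2 panels, h=0.5500): 0.178995
T(1,1) = 0.178995 + (0.178995 − 0.216877)/3 = 0.166368

0.1664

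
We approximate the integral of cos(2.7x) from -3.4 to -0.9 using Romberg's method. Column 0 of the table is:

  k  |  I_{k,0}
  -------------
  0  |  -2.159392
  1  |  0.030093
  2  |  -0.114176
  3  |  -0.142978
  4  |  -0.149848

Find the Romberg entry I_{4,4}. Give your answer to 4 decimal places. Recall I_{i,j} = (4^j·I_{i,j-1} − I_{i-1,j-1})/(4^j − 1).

-0.1521

Richardson extrapolation on the trapezoidal column (denominator 4−1=3):
I_{1,1} = (4·0.030093 − (-2.159392)) / 3 = 0.759921
I_{2,1} = (4·(-0.114176) − 0.030093) / 3 = -0.162266
I_{3,1} = (4·(-0.142978) − (-0.114176)) / 3 = -0.152579
I_{4,1} = (4·(-0.149848) − (-0.142978)) / 3 = -0.152138
I_{2,2} = -0.162266 + (-0.162266 − 0.759921)/15 = -0.223745
I_{3,2} = (16·(-0.152579) − (-0.162266)) / 15 = -0.151933
I_{4,2} = -0.152138 + (-0.152138 − (-0.152579))/15 = -0.152109
I_{3,3} = (64·(-0.151933) − (-0.223745)) / 63 = -0.150793
I_{4,3} = (64·(-0.152109) − (-0.151933)) / 63 = -0.152112
I_{4,4} = (256·(-0.152112) − (-0.150793)) / 255 = -0.152117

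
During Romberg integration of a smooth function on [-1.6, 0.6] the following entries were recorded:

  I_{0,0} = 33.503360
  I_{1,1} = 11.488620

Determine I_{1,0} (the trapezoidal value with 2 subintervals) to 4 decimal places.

16.9923

From I_{1,1} = (4·I_{1,0} − I_{0,0})/3, solve for I_{1,0}:
4·I_{1,0} = 3·11.488620 + 33.503360 = 67.969220
I_{1,0} = 16.992305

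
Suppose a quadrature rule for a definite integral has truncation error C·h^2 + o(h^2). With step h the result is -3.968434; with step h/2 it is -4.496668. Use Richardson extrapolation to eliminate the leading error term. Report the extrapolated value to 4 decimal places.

Extrapolated value = (4·A(h/2) − A(h)) / (4 − 1)
= (4·(-4.496668) − (-3.968434)) / 3
= -14.018238 / 3 = -4.672746

-4.6727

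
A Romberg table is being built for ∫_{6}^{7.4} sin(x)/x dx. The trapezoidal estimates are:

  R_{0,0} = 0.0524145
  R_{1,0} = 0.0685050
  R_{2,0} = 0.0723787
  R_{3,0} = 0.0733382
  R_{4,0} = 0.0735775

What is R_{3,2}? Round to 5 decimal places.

Richardson extrapolation on the trapezoidal column (denominator 4−1=3):
R_{2,1} = (4·0.0723787 − 0.0685050) / 3 = 0.0736699
R_{3,1} = 0.0733382 + (0.0733382 − 0.0723787)/3 = 0.0736580
R_{3,2} = (16·0.0736580 − 0.0736699) / 15 = 0.0736572

0.07366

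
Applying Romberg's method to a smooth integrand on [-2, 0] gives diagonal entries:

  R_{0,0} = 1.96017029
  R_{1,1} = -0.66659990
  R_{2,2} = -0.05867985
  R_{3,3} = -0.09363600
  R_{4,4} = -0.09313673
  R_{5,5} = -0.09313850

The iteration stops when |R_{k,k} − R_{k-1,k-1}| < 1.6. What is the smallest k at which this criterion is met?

|R_{1,1} − R_{0,0}| = 2.62677019 ≥ 1.6
|R_{2,2} − R_{1,1}| = 0.60792005 < 1.6

k = 2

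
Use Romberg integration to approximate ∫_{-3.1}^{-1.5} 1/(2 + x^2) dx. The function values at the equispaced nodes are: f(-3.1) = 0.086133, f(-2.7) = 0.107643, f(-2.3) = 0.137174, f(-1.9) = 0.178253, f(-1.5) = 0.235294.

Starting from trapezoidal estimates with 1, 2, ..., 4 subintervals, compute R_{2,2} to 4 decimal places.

R_{0,0} (trapezoid, 1 panel, h=1.6000): 0.257142
R_{1,0} (trapezoid, 2 panels, h=0.8000): 0.238310
R_{2,0} (trapezoid, 4 panels, h=0.4000): 0.233513
R_{1,1} = 0.238310 + (0.238310 − 0.257142)/3 = 0.232033
R_{2,1} = 0.233513 + (0.233513 − 0.238310)/3 = 0.231914
R_{2,2} = 0.231914 + (0.231914 − 0.232033)/15 = 0.231906

0.2319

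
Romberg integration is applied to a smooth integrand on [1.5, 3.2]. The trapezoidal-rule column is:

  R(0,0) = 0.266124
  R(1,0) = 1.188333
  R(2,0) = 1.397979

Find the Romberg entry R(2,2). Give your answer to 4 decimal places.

R(1,1) = 1.188333 + (1.188333 − 0.266124)/3 = 1.495736
R(2,1) = (4·1.397979 − 1.188333) / 3 = 1.467861
R(2,2) = (16·1.467861 − 1.495736) / 15 = 1.466003

1.4660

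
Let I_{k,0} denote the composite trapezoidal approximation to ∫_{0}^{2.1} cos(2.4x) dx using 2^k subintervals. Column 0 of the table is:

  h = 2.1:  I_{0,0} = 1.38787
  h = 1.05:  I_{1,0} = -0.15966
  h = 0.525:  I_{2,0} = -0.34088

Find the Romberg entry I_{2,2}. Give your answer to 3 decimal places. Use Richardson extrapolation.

-0.383

Richardson extrapolation on the trapezoidal column (denominator 4−1=3):
I_{1,1} = -0.15966 + (-0.15966 − 1.38787)/3 = -0.67550
I_{2,1} = (4·(-0.34088) − (-0.15966)) / 3 = -0.40129
I_{2,2} = (16·(-0.40129) − (-0.67550)) / 15 = -0.38301
(Column j=1 coincides with Simpson's rule on the same nodes.)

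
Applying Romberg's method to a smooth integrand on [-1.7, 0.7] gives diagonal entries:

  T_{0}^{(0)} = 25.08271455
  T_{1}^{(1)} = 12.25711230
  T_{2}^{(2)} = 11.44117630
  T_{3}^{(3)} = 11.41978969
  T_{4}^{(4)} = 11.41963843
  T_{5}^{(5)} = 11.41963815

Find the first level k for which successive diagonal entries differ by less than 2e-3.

|T_{1}^{(1)} − T_{0}^{(0)}| = 12.82560225 ≥ 2e-3
|T_{2}^{(2)} − T_{1}^{(1)}| = 0.81593600 ≥ 2e-3
|T_{3}^{(3)} − T_{2}^{(2)}| = 0.02138661 ≥ 2e-3
|T_{4}^{(4)} − T_{3}^{(3)}| = 0.00015126 < 2e-3

k = 4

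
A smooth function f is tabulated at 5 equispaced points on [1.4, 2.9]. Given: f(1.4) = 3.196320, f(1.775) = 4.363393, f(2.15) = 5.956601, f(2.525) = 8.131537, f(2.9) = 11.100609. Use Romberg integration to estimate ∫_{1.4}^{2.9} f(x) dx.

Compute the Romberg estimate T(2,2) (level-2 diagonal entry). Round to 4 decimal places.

9.5233

T(0,0) (trapezoid, 1 panel, h=1.5000): 10.722697
T(1,0) (trapezoid, 2 panels, h=0.7500): 9.828799
T(2,0) (trapezoid, 4 panels, h=0.3750): 9.599998
T(1,1) = 9.828799 + (9.828799 − 10.722697)/3 = 9.530833
T(2,1) = 9.599998 + (9.599998 − 9.828799)/3 = 9.523731
T(2,2) = 9.523731 + (9.523731 − 9.530833)/15 = 9.523258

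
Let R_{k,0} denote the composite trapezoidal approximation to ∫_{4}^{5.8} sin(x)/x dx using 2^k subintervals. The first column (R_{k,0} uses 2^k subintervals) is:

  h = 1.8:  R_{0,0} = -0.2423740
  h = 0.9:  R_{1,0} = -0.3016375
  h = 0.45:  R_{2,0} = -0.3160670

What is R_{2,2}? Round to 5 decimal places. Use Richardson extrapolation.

-0.32084

R_{1,1} = (4·(-0.3016375) − (-0.2423740)) / 3 = -0.3213920
R_{2,1} = -0.3160670 + (-0.3160670 − (-0.3016375))/3 = -0.3208768
R_{2,2} = (16·(-0.3208768) − (-0.3213920)) / 15 = -0.3208425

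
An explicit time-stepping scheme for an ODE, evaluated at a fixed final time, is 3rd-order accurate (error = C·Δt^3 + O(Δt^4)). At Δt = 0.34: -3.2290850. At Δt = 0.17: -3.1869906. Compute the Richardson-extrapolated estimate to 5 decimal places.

The leading error scales as Δt^3; refining by a factor of 2 reduces it by 2^3 = 8.
Extrapolated value = (8·A(Δt/2) − A(Δt)) / (8 − 1)
= (8·(-3.1869906) − (-3.2290850)) / 7
= -22.2668398 / 7 = -3.1809771

-3.18098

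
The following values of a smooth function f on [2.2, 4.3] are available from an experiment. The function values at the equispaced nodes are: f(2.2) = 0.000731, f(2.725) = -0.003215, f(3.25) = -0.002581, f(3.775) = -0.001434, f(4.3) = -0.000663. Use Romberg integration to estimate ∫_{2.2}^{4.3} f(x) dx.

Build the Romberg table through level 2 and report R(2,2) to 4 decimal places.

R(0,0) (trapezoid, 1 panel, h=2.1000): 0.000071
R(1,0) (trapezoid, 2 panels, h=1.0500): -0.002674
R(2,0) (trapezoid, 4 panels, h=0.5250): -0.003778
R(1,1) = -0.002674 + (-0.002674 − 0.000071)/3 = -0.003589
R(2,1) = -0.003778 + (-0.003778 − (-0.002674))/3 = -0.004146
R(2,2) = -0.004146 + (-0.004146 − (-0.003589))/15 = -0.004183

-0.0042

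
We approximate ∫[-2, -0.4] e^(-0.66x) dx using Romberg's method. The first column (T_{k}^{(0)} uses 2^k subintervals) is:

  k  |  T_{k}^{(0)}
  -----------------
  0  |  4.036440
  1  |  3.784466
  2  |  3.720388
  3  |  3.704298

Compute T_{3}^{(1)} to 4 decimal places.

3.6989

T_{3}^{(1)} = (4·3.704298 − 3.720388) / 3 = 3.698935
(Column j=1 coincides with Simpson's rule on the same nodes.)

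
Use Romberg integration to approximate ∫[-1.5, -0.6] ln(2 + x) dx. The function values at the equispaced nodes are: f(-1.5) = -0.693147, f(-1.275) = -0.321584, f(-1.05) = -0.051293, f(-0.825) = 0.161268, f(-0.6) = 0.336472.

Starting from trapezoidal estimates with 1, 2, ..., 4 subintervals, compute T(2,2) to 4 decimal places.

-0.0824

T(0,0) (trapezoid, 1 panel, h=0.9000): -0.160504
T(1,0) (trapezoid, 2 panels, h=0.4500): -0.103334
T(2,0) (trapezoid, 4 panels, h=0.2250): -0.087738
T(1,1) = -0.103334 + (-0.103334 − (-0.160504))/3 = -0.084277
T(2,1) = -0.087738 + (-0.087738 − (-0.103334))/3 = -0.082539
T(2,2) = -0.082539 + (-0.082539 − (-0.084277))/15 = -0.082423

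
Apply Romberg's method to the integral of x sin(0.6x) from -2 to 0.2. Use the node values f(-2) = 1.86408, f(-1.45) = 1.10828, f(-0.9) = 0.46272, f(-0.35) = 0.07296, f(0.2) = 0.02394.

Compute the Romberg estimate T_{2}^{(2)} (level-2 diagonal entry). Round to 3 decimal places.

1.383

T_{0}^{(0)} (trapezoid, 1 panel, h=2.2000): 2.07682
T_{1}^{(0)} (trapezoid, 2 panels, h=1.1000): 1.54740
T_{2}^{(0)} (trapezoid, 4 panels, h=0.5500): 1.42338
T_{1}^{(1)} = 1.54740 + (1.54740 − 2.07682)/3 = 1.37093
T_{2}^{(1)} = 1.42338 + (1.42338 − 1.54740)/3 = 1.38204
T_{2}^{(2)} = 1.38204 + (1.38204 − 1.37093)/15 = 1.38278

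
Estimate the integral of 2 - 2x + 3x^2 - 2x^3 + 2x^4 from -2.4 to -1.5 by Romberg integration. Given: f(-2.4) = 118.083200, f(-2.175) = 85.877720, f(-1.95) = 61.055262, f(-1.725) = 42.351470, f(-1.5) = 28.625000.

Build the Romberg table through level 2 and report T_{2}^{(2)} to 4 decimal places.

58.6295

T_{0}^{(0)} (trapezoid, 1 panel, h=0.9000): 66.018690
T_{1}^{(0)} (trapezoid, 2 panels, h=0.4500): 60.484213
T_{2}^{(0)} (trapezoid, 4 panels, h=0.2250): 59.093674
T_{1}^{(1)} = 60.484213 + (60.484213 − 66.018690)/3 = 58.639387
T_{2}^{(1)} = 59.093674 + (59.093674 − 60.484213)/3 = 58.630161
T_{2}^{(2)} = 58.630161 + (58.630161 − 58.639387)/15 = 58.629546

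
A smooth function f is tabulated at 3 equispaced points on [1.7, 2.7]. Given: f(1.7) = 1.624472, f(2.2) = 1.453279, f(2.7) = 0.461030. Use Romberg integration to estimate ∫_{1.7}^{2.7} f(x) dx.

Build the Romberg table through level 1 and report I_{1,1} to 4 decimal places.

I_{0,0} (trapezoid, 1 panel, h=1.0000): 1.042751
I_{1,0} (trapezoid, 2 panels, h=0.5000): 1.248015
I_{1,1} = 1.248015 + (1.248015 − 1.042751)/3 = 1.316436

1.3164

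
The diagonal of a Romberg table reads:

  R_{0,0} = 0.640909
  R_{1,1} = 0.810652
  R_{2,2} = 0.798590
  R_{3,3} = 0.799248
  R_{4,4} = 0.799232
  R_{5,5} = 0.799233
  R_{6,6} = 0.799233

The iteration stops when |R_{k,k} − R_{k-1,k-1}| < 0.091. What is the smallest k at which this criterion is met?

k = 2

|R_{1,1} − R_{0,0}| = 0.169743 ≥ 0.091
|R_{2,2} − R_{1,1}| = 0.012062 < 0.091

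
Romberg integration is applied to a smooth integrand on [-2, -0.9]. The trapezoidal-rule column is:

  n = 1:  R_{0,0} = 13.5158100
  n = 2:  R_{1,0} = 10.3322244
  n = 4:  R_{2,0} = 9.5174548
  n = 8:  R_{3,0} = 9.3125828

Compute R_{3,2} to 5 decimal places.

Richardson extrapolation on the trapezoidal column (denominator 4−1=3):
R_{2,1} = (4·9.5174548 − 10.3322244) / 3 = 9.2458649
R_{3,1} = (4·9.3125828 − 9.5174548) / 3 = 9.2442921
R_{3,2} = 9.2442921 + (9.2442921 − 9.2458649)/15 = 9.2441872

9.24419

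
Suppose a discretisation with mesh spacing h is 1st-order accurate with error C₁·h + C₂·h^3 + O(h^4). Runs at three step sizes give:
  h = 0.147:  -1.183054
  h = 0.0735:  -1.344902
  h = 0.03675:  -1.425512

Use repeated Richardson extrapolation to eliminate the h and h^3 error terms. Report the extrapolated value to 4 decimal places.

First eliminate the h term (factor 2^1 = 2):
  B₁ = (2·(-1.344902) − (-1.183054))/1 = -1.506750
  B₂ = (2·(-1.425512) − (-1.344902))/1 = -1.506122
Then eliminate the h^3 term (factor 2^3 = 8):
  (8·(-1.506122) − (-1.506750))/7 = -1.506032

-1.5060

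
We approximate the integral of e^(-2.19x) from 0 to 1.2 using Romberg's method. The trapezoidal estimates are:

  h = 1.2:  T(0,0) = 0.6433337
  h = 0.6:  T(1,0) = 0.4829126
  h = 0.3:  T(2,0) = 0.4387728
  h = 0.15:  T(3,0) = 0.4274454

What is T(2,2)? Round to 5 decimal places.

Richardson extrapolation on the trapezoidal column (denominator 4−1=3):
T(1,1) = (4·0.4829126 − 0.6433337) / 3 = 0.4294389
T(2,1) = (4·0.4387728 − 0.4829126) / 3 = 0.4240595
T(2,2) = (16·0.4240595 − 0.4294389) / 15 = 0.4237009

0.42370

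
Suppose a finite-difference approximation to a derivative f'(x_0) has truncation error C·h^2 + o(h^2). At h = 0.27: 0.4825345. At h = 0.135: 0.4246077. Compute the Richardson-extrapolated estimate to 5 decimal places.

The leading error scales as h^2; refining by a factor of 2 reduces it by 2^2 = 4.
Extrapolated value = (4·A(h/2) − A(h)) / (4 − 1)
= (4·0.4246077 − 0.4825345) / 3
= 1.2158963 / 3 = 0.4052988

0.40530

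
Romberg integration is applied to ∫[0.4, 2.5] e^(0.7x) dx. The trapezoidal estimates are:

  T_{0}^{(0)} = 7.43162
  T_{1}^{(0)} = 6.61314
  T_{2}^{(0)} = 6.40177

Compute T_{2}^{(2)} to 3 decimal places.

6.331

T_{1}^{(1)} = 6.61314 + (6.61314 − 7.43162)/3 = 6.34031
T_{2}^{(1)} = (4·6.40177 − 6.61314) / 3 = 6.33131
T_{2}^{(2)} = 6.33131 + (6.33131 − 6.34031)/15 = 6.33071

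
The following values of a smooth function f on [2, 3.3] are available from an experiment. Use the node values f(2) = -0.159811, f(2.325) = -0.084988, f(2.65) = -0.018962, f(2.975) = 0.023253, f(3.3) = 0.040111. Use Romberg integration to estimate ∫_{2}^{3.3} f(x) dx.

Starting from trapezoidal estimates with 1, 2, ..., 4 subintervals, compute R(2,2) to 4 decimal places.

R(0,0) (trapezoid, 1 panel, h=1.3000): -0.077805
R(1,0) (trapezoid, 2 panels, h=0.6500): -0.051228
R(2,0) (trapezoid, 4 panels, h=0.3250): -0.045678
R(1,1) = -0.051228 + (-0.051228 − (-0.077805))/3 = -0.042369
R(2,1) = -0.045678 + (-0.045678 − (-0.051228))/3 = -0.043828
R(2,2) = -0.043828 + (-0.043828 − (-0.042369))/15 = -0.043925

-0.0439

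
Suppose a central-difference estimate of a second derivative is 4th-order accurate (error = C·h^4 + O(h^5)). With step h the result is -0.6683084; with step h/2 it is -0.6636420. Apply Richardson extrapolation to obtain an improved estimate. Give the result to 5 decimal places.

Extrapolated value = (16·A(h/2) − A(h)) / (16 − 1)
= (16·(-0.6636420) − (-0.6683084)) / 15
= -9.9499636 / 15 = -0.6633309

-0.66333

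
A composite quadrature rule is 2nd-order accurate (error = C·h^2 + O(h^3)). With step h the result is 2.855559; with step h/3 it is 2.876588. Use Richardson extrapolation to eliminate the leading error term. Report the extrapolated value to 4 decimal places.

Extrapolated value = (9·A(h/3) − A(h)) / (9 − 1)
= (9·2.876588 − 2.855559) / 8
= 23.033733 / 8 = 2.879217

2.8792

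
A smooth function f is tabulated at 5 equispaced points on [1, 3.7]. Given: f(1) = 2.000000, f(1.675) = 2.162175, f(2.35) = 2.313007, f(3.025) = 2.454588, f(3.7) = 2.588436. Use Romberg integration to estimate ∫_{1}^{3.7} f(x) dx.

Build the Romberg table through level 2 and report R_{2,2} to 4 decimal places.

6.2283

R_{0,0} (trapezoid, 1 panel, h=2.7000): 6.194389
R_{1,0} (trapezoid, 2 panels, h=1.3500): 6.219754
R_{2,0} (trapezoid, 4 panels, h=0.6750): 6.226192
R_{1,1} = 6.219754 + (6.219754 − 6.194389)/3 = 6.228209
R_{2,1} = 6.226192 + (6.226192 − 6.219754)/3 = 6.228338
R_{2,2} = 6.228338 + (6.228338 − 6.228209)/15 = 6.228347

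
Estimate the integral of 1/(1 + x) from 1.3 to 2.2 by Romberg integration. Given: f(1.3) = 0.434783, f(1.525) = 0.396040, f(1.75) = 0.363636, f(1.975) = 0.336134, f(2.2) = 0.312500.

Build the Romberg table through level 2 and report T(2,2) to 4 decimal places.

T(0,0) (trapezoid, 1 panel, h=0.9000): 0.336277
T(1,0) (trapezoid, 2 panels, h=0.4500): 0.331775
T(2,0) (trapezoid, 4 panels, h=0.2250): 0.330627
T(1,1) = 0.331775 + (0.331775 − 0.336277)/3 = 0.330274
T(2,1) = 0.330627 + (0.330627 − 0.331775)/3 = 0.330244
T(2,2) = 0.330244 + (0.330244 − 0.330274)/15 = 0.330242

0.3302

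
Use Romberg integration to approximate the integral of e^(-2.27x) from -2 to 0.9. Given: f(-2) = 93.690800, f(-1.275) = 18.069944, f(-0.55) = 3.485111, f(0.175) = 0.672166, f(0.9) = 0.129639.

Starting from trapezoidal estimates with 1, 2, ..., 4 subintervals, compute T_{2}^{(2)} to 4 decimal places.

T_{0}^{(0)} (trapezoid, 1 panel, h=2.9000): 136.039637
T_{1}^{(0)} (trapezoid, 2 panels, h=1.4500): 73.073229
T_{2}^{(0)} (trapezoid, 4 panels, h=0.7250): 50.124644
T_{1}^{(1)} = 73.073229 + (73.073229 − 136.039637)/3 = 52.084426
T_{2}^{(1)} = 50.124644 + (50.124644 − 73.073229)/3 = 42.475116
T_{2}^{(2)} = 42.475116 + (42.475116 − 52.084426)/15 = 41.834495

41.8345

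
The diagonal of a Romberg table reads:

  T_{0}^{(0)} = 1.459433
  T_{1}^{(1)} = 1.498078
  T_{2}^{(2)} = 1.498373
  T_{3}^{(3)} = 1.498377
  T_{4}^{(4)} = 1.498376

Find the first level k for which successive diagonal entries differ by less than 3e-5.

|T_{1}^{(1)} − T_{0}^{(0)}| = 0.038645 ≥ 3e-5
|T_{2}^{(2)} − T_{1}^{(1)}| = 0.000295 ≥ 3e-5
|T_{3}^{(3)} − T_{2}^{(2)}| = 0.000004 < 3e-5

k = 3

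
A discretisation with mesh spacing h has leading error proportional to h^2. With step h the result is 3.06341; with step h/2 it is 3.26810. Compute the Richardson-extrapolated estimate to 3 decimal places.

The leading error scales as h^2; refining by a factor of 2 reduces it by 2^2 = 4.
Extrapolated value = (4·A(h/2) − A(h)) / (4 − 1)
= (4·3.26810 − 3.06341) / 3
= 10.00899 / 3 = 3.33633

3.336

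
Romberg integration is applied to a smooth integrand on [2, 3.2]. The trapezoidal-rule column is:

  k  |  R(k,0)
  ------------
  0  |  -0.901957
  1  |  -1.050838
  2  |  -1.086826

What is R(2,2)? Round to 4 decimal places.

-1.0987

Richardson extrapolation on the trapezoidal column (denominator 4−1=3):
R(1,1) = (4·(-1.050838) − (-0.901957)) / 3 = -1.100465
R(2,1) = -1.086826 + (-1.086826 − (-1.050838))/3 = -1.098822
R(2,2) = (16·(-1.098822) − (-1.100465)) / 15 = -1.098712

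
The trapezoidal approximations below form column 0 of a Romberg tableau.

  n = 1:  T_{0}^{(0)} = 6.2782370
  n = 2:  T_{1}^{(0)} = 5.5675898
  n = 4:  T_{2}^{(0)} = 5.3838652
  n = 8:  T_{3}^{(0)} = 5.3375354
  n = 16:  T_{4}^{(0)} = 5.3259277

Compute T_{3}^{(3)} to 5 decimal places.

5.32206

T_{1}^{(1)} = (4·5.5675898 − 6.2782370) / 3 = 5.3307074
T_{2}^{(1)} = (4·5.3838652 − 5.5675898) / 3 = 5.3226237
T_{3}^{(1)} = (4·5.3375354 − 5.3838652) / 3 = 5.3220921
T_{2}^{(2)} = 5.3226237 + (5.3226237 − 5.3307074)/15 = 5.3220848
T_{3}^{(2)} = (16·5.3220921 − 5.3226237) / 15 = 5.3220567
T_{3}^{(3)} = (64·5.3220567 − 5.3220848) / 63 = 5.3220563
(Column j=1 coincides with Simpson's rule on the same nodes.)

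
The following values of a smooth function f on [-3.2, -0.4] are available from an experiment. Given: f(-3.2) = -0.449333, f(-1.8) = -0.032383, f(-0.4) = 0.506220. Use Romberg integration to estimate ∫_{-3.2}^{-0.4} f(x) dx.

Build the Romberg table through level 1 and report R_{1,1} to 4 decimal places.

R_{0,0} (trapezoid, 1 panel, h=2.8000): 0.079642
R_{1,0} (trapezoid, 2 panels, h=1.4000): -0.005515
R_{1,1} = -0.005515 + (-0.005515 − 0.079642)/3 = -0.033901

-0.0339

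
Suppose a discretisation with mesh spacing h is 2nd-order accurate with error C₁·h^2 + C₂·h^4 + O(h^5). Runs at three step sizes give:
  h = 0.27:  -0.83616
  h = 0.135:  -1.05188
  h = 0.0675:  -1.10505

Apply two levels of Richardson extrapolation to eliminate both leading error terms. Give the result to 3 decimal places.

First eliminate the h^2 term (factor 2^2 = 4):
  B₁ = (4·(-1.05188) − (-0.83616))/3 = -1.12379
  B₂ = (4·(-1.10505) − (-1.05188))/3 = -1.12277
Then eliminate the h^4 term (factor 2^4 = 16):
  (16·(-1.12277) − (-1.12379))/15 = -1.12270

-1.123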